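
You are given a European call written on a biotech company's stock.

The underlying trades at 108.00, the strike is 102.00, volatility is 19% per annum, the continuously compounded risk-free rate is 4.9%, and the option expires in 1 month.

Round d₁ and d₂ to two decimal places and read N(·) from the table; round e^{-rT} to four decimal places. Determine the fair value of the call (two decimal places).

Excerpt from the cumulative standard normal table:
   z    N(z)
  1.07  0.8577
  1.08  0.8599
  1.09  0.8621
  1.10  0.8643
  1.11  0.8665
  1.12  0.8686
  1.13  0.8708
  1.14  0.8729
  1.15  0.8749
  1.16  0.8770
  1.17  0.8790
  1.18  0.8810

σ√T = 0.19·√0.08333 = 0.0548
d₁ = [ln(108/102) + (0.049 + 0.19²/2)·0.08333] / 0.0548 = [0.0572 + 0.0056] / 0.0548 = 1.1440 ≈ 1.14
d₂ = d₁ − σ√T = 1.1440 − 0.0548 = 1.0891 ≈ 1.09
e^(−rT) = e^(−0.049·0.08333) = 0.9959
C = 108·N(1.14) − 102·0.9959·N(1.09) = 108·0.8729 − 102·0.9959·0.8621 = 94.2732 − 87.5737 = 6.6995

6.70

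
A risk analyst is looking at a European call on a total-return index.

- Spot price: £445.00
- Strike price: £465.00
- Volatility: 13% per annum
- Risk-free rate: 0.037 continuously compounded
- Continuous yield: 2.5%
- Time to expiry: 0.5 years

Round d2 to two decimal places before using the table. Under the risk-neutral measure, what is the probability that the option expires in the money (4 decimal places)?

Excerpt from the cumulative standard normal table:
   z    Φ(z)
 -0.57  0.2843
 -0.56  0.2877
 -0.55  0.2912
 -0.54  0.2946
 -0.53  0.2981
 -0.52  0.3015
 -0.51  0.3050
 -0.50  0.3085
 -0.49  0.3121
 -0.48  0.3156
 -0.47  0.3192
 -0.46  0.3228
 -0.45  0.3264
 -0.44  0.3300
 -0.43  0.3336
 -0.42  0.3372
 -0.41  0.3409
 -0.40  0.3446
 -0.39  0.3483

T = 0.5;  σ√T = 0.0919
ln(S/K) + (r − q + σ²/2)T = ln(445/465) + (0.037 − 0.025 + 0.13²/2)·0.5 = -0.0440 + 0.0102 = -0.0337
d₁ = -0.0337 / 0.0919 = -0.3670 ⇒ -0.37
d₂ = d₁ − σ√T = -0.3670 − 0.0919 = -0.4589 ⇒ -0.46
Pr(exercise) under Q = N(d₂) = 0.3228

0.3228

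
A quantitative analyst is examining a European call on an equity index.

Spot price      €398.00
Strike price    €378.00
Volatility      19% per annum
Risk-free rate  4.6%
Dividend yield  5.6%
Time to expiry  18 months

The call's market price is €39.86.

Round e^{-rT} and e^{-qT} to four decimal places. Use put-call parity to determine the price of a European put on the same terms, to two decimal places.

€26.73

exp(−qT) = exp(−0.056·1.5) = 0.9194;  exp(−rT) = exp(−0.046·1.5) = 0.9333
Put-call parity: C − P = S·e^(−qT) − K·e^(−rT) = 398·0.9194 − 378·0.9333 = 365.9212 − 352.7874 = 13.1338
P = C − (C − P) = 39.86 − (13.1338) = 26.7262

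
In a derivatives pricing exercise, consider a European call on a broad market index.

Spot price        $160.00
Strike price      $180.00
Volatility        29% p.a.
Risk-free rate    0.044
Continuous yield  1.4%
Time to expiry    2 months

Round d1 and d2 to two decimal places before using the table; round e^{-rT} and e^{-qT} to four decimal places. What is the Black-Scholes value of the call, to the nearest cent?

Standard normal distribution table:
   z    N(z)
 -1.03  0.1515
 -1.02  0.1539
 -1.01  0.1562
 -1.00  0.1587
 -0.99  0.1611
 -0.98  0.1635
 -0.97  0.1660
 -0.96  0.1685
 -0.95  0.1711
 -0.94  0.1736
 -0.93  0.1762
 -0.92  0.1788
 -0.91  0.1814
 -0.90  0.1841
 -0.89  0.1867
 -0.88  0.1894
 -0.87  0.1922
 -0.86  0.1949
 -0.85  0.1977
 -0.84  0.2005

$1.89

σ√T = 0.29·√0.1667 = 0.1184
d₁ = [ln(160/180) + (0.044 − 0.014 + ½·0.29²)·0.1667] / (σ√T) = (-0.1178 + 0.0120) / 0.1184 = -0.8934 → -0.89
d₂ = -0.8934 − 0.1184 = -1.0118 → -1.01
e^(−qT) = e^(−0.014·0.1667) = 0.9977;  e^(−rT) = e^(−0.044·0.1667) = 0.9927
C = 160·0.9977·N(-0.89) − 180·0.9927·N(-1.01) = 160·0.9977·0.1867 − 180·0.9927·0.1562 = 29.8033 − 27.9108 = 1.8925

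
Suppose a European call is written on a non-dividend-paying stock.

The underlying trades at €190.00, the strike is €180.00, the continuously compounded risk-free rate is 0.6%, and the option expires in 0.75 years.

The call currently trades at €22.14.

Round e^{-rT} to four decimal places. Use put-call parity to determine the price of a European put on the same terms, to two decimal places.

e^(−rT) = e^(−0.006·0.75) = 0.9955
Put-call parity: C − P = S − K·e^(−rT) = 190 − 180·0.9955 = 190 − 179.1900 = 10.8100
P = C − (C − P) = 22.14 − (10.8100) = 11.3300

€11.33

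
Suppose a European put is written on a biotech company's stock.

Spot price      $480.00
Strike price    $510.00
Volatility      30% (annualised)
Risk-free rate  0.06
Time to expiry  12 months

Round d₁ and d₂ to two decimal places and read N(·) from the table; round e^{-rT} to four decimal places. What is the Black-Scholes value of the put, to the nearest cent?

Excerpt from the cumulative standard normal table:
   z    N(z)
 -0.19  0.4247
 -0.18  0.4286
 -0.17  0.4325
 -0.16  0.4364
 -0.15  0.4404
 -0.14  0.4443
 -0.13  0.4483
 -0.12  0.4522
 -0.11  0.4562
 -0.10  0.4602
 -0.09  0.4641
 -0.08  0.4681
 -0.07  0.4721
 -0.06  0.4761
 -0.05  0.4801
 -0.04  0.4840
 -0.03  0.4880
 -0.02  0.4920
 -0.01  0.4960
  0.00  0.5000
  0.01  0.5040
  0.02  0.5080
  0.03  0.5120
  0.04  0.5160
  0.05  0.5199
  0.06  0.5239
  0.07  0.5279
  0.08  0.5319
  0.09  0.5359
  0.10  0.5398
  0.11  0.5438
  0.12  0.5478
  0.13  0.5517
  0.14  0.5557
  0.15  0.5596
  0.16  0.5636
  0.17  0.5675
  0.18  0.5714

$57.39

T = 1;  σ√T = 0.3000
ln(S/K) + (r + σ²/2)T = ln(480/510) + (0.06 + 0.3²/2)·1 = -0.0606 + 0.1050 = 0.0444
d₁ = 0.0444 / 0.3000 = 0.1479 → 0.15
d₂ = d₁ − σ√T = 0.1479 − 0.3000 = -0.1521 → -0.15
e^(−rT) = e^(−0.06·1) = 0.9418
N(−d₂) = N(0.15) = 0.5596;  N(−d₁) = N(-0.15) = 0.4404
P = 510·0.9418·0.5596 − 480·0.4404 = 268.7860 − 211.3920 = 57.3940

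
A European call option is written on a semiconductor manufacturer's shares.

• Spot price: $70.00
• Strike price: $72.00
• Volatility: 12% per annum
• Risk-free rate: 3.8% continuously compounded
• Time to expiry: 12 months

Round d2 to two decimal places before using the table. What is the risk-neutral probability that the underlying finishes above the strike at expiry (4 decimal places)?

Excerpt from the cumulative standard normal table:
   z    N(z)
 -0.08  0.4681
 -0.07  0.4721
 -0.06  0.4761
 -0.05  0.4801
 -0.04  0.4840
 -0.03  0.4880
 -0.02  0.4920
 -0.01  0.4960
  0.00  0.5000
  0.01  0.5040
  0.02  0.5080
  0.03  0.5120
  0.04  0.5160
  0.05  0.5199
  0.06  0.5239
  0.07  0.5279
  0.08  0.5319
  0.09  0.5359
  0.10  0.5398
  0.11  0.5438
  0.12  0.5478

σ√T = 0.12 × 1.0000 = 0.1200
d₁ = [ln(70/72) + (0.038 + 0.12²/2)·1] / 0.1200 = [-0.0282 + 0.0452] / 0.1200 = 0.1419 → 0.14
d₂ = d₁ − σ√T = 0.1419 − 0.1200 = 0.0219 → 0.02
Pr(exercise) under Q = N(d₂) = 0.5080

0.5080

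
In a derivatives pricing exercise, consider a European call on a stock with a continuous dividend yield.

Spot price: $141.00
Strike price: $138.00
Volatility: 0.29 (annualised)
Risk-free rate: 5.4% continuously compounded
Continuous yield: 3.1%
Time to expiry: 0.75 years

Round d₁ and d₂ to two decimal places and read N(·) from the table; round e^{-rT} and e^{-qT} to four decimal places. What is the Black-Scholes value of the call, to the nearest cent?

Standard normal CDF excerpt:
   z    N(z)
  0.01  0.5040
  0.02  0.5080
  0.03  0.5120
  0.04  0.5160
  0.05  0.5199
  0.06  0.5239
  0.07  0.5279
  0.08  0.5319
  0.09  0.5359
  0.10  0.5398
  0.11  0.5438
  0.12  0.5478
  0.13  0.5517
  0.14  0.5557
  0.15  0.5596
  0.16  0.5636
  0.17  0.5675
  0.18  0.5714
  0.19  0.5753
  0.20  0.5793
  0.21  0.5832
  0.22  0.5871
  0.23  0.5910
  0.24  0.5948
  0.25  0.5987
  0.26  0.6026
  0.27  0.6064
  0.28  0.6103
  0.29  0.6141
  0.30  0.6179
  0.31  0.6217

$16.22

σ√T = 0.29 × 0.8660 = 0.2511
d₁ = [ln(141/138) + (0.054 − 0.031 + 0.29²/2)·0.75] / 0.2511 = [0.0215 + 0.0488] / 0.2511 = 0.2799 → 0.28
d₂ = d₁ − σ√T = 0.2799 − 0.2511 = 0.0287 → 0.03
e^(−qT) = e^(−0.031·0.75) = 0.9770;  e^(−rT) = e^(−0.054·0.75) = 0.9603
C = 141·0.9770·N(0.28) − 138·0.9603·N(0.03) = 141·0.9770·0.6103 − 138·0.9603·0.5120 = 84.0731 − 67.8510 = 16.2221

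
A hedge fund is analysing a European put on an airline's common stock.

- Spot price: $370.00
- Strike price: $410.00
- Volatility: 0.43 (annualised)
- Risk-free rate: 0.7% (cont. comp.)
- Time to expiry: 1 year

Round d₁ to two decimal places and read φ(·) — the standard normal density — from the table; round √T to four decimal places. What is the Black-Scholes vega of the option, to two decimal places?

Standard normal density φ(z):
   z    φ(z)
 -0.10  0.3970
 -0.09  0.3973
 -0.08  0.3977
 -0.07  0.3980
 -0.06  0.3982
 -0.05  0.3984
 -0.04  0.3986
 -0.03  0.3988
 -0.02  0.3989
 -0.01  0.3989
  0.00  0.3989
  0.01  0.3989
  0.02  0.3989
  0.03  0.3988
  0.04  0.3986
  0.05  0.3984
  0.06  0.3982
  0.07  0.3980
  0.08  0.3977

T = 1;  σ√T = 0.4300
ln(S/K) + (r + σ²/2)T = ln(370/410) + (0.007 + 0.43²/2)·1 = -0.1027 + 0.0994 = -0.0032
d₁ = -0.0032 / 0.4300 = -0.0075 ≈ -0.01
√T = √1 = 1.0000
φ(d₁) = φ(-0.01) = 0.3989
vega = S·φ(d₁)·√T = 370·0.3989·1.0000 = 147.5930

147.59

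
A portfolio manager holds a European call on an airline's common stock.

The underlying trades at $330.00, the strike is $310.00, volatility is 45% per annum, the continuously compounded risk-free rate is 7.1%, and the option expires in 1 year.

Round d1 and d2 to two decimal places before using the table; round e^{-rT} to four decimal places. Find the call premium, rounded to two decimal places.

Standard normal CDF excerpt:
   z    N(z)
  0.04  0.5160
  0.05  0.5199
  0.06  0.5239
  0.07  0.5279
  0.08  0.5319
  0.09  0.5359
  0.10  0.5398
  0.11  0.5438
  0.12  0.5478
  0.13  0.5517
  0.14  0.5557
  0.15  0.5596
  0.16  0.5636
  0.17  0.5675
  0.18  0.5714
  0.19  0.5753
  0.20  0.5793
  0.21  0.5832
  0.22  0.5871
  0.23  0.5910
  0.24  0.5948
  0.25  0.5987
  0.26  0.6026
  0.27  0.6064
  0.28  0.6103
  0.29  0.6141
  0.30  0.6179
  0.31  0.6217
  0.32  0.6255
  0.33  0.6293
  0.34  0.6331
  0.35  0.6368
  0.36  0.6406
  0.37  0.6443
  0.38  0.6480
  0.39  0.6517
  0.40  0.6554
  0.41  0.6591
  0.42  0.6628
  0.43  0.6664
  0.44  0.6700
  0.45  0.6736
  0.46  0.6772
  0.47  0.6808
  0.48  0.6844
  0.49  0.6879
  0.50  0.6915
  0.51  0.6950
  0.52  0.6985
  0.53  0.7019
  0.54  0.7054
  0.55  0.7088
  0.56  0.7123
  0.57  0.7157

$78.07

σ√T = 0.45·√1 = 0.4500
d₁ = [ln(330/310) + (0.071 + ½·0.45²)·1] / (σ√T) = (0.0625 + 0.1723) / 0.4500 = 0.5217 → 0.52
d₂ = 0.5217 − 0.4500 = 0.0717 → 0.07
e^(−rT) = e^(−0.071·1) = 0.9315
C = 330·N(0.52) − 310·0.9315·N(0.07) = 330·0.6985 − 310·0.9315·0.5279 = 230.5050 − 152.4390 = 78.0660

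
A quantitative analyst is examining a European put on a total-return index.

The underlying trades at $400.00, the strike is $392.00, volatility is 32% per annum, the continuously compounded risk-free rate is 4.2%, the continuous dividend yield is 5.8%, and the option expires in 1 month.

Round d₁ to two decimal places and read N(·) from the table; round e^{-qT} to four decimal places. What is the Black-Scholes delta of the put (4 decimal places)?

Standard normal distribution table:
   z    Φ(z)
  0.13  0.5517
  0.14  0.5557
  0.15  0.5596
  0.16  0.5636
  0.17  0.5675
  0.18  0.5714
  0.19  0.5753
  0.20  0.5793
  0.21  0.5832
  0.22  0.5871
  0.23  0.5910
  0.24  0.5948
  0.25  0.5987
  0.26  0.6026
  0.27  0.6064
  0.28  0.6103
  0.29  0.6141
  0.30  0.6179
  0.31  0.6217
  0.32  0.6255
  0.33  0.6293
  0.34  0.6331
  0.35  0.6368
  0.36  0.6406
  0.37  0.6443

-0.3994

σ√T = 0.32·√0.08333 = 0.0924
d₁ = [ln(400/392) + (0.042 − 0.058 + 0.32²/2)·0.08333] / 0.0924 = [0.0202 + 0.0029] / 0.0924 = 0.2505 ≈ 0.25
N(d₁) = N(0.25) = 0.5987
Δ_put = e^(−qT)·(N(d₁) − 1) = 0.9952·(0.5987 − 1) = -0.3994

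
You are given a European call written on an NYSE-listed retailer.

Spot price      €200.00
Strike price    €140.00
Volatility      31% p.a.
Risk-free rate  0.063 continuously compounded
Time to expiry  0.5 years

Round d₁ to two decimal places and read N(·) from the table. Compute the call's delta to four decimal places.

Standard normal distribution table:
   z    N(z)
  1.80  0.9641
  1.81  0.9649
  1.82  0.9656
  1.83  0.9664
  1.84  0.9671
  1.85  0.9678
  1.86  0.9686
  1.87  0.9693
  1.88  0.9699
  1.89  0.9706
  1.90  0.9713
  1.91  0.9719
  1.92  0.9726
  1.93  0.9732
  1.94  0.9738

σ√T = 0.31 × 0.7071 = 0.2192
d₁ = [ln(200/140) + (0.063 + ½·0.31²)·0.5] / (σ√T) = (0.3567 + 0.0555) / 0.2192 = 1.8804 which rounds to 1.88
N(d₁) = N(1.88) = 0.9699
Δ_call = N(d₁) = 0.9699

0.9699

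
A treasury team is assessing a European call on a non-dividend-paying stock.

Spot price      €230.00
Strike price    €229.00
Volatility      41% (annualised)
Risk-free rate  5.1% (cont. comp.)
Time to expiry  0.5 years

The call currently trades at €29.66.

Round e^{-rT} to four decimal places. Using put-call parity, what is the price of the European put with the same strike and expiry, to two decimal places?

€22.89

exp(−rT) = exp(−0.051·0.5) = 0.9748
Put-call parity: C − P = S − K·e^(−rT) = 230 − 229·0.9748 = 230 − 223.2292 = 6.7708
P = C − (C − P) = 29.66 − (6.7708) = 22.8892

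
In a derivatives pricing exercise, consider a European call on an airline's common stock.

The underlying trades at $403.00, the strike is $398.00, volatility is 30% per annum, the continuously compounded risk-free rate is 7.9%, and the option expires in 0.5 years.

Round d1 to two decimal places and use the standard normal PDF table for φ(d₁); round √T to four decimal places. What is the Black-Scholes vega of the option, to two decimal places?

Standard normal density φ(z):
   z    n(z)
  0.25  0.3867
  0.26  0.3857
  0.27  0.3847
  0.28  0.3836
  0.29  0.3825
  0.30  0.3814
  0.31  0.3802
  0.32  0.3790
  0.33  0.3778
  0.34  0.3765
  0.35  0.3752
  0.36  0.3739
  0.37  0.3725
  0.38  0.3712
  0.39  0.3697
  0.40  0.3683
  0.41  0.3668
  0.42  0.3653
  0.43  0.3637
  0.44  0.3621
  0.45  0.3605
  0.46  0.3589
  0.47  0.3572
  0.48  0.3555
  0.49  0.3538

106.92

σ√T = 0.3 × 0.7071 = 0.2121
d₁ = [ln(403/398) + (0.079 + 0.3²/2)·0.5] / 0.2121 = [0.0125 + 0.0620] / 0.2121 = 0.3511 ⇒ 0.35
√T = √0.5 = 0.7071
φ(d₁) = φ(0.35) = 0.3752
vega = S·φ(d₁)·√T = 403·0.3752·0.7071 = 106.9175
(Call and put vega coincide under Black-Scholes.)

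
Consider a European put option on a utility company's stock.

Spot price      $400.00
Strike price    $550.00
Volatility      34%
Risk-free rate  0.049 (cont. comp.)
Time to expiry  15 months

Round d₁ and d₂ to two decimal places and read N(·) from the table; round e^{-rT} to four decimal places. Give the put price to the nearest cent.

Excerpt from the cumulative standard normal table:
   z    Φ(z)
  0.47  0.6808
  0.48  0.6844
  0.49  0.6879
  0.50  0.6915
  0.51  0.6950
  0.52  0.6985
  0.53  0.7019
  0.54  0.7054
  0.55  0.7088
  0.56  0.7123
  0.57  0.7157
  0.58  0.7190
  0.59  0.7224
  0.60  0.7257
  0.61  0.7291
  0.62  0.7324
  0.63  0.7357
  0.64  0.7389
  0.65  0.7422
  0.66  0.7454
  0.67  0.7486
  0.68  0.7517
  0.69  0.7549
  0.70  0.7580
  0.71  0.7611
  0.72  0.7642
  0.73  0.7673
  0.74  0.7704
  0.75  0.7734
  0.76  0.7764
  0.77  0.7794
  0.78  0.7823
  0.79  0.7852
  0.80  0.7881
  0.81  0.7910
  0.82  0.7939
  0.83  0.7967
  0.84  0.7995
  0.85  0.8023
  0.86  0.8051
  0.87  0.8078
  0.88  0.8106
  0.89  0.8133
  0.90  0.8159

T = 1.25;  σ√T = 0.3801
d₁ = [ln(400/550) + (0.049 + 0.34²/2)·1.25] / 0.3801 = [-0.3185 + 0.1335] / 0.3801 = -0.4866 ⇒ -0.49
d₂ = d₁ − σ√T = -0.4866 − 0.3801 = -0.8667 ⇒ -0.87
exp(−rT) = exp(−0.049·1.25) = 0.9406
N(−d₂) = N(0.87) = 0.8078;  N(−d₁) = N(0.49) = 0.6879
P = 550·0.9406·0.8078 − 400·0.6879 = 417.8992 − 275.1600 = 142.7392

$142.74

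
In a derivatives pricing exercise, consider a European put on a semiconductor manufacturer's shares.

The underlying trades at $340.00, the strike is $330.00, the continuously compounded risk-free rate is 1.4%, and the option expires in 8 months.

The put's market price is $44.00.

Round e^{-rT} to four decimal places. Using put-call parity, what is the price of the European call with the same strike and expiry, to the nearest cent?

exp(−rT) = exp(−0.014·0.6667) = 0.9907
Put-call parity: C − P = S − K·e^(−rT) = 340 − 330·0.9907 = 340 − 326.9310 = 13.0690
C = P + (C − P) = 44.00 + (13.0690) = 57.0690

$57.07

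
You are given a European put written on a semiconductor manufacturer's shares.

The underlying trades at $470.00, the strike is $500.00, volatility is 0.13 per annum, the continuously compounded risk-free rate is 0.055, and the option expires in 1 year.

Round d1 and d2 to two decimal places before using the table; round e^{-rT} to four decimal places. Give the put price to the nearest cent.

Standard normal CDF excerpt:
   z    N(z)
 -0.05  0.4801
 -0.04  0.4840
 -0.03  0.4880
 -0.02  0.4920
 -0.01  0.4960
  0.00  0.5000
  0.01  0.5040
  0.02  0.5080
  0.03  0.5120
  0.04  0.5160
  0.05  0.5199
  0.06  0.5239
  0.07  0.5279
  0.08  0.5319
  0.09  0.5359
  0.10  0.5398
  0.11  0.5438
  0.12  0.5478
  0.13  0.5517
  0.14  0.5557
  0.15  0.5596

$26.13

σ√T = 0.13·√1 = 0.1300
d₁ = [ln(470/500) + (0.055 + ½·0.13²)·1] / (σ√T) = (-0.0619 + 0.0635) / 0.1300 = 0.0121 → 0.01
d₂ = 0.0121 − 0.1300 = -0.1179 → -0.12
exp(−rT) = exp(−0.055·1) = 0.9465
N(−d₂) = N(0.12) = 0.5478;  N(−d₁) = N(-0.01) = 0.4960
P = 500·0.9465·0.5478 − 470·0.4960 = 259.2463 − 233.1200 = 26.1263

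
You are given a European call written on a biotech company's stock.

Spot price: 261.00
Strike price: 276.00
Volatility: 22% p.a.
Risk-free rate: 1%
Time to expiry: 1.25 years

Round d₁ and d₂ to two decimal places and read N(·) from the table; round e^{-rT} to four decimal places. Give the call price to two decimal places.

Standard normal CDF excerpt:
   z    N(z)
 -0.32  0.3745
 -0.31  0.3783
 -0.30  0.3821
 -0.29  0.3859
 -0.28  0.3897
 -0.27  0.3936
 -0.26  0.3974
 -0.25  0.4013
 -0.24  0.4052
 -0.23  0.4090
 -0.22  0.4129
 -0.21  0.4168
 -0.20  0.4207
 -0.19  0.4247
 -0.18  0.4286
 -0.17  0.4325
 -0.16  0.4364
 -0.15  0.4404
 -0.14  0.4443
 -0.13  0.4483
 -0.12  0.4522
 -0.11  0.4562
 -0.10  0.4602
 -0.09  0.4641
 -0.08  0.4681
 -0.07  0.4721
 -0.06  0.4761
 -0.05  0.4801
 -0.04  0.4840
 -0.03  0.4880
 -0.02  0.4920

21.15

σ√T = 0.22 × 1.1180 = 0.2460
d₁ = [ln(261/276) + (0.01 + ½·0.22²)·1.25] / (σ√T) = (-0.0559 + 0.0428) / 0.2460 = -0.0534 which rounds to -0.05
d₂ = -0.0534 − 0.2460 = -0.2994 which rounds to -0.30
e^(−rT) = e^(−0.01·1.25) = 0.9876
C = 261·N(-0.05) − 276·0.9876·N(-0.30) = 261·0.4801 − 276·0.9876·0.3821 = 125.3061 − 104.1519 = 21.1542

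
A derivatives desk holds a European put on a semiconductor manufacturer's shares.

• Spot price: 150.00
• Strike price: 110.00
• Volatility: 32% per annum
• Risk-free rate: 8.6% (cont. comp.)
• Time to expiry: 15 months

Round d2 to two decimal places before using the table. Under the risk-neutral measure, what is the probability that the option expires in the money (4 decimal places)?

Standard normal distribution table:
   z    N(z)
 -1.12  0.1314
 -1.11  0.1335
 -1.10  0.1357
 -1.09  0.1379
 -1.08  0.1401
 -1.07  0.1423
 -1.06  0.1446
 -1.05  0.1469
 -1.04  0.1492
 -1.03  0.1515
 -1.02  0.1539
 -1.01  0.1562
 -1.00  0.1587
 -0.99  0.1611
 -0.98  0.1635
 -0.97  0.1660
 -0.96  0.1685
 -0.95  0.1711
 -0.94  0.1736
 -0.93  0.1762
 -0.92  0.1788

σ√T = 0.32 × 1.1180 = 0.3578
ln(S/K) + (r + σ²/2)T = ln(150/110) + (0.086 + 0.32²/2)·1.25 = 0.3102 + 0.1715 = 0.4817
d₁ = 0.4817 / 0.3578 = 1.3463 ⇒ 1.35
d₂ = d₁ − σ√T = 1.3463 − 0.3578 = 0.9885 ⇒ 0.99
Pr(exercise) under Q = N(−d₂) = N(-0.99) = 0.1611

0.1611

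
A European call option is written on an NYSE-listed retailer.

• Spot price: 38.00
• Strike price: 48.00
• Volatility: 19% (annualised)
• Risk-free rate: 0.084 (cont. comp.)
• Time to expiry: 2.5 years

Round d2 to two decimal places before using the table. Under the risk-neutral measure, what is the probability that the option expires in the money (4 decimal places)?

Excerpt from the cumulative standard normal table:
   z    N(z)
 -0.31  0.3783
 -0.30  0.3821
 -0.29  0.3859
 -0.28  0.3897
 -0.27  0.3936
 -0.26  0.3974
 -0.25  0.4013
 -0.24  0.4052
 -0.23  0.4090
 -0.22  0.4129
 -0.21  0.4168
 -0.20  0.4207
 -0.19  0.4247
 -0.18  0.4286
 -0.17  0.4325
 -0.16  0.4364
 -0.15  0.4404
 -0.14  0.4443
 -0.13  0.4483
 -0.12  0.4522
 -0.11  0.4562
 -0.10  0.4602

0.4090

σ√T = 0.19·√2.5 = 0.3004
d₁ = [ln(38/48) + (0.084 + ½·0.19²)·2.5] / (σ√T) = (-0.2336 + 0.2551) / 0.3004 = 0.0716 ⇒ 0.07
d₂ = 0.0716 − 0.3004 = -0.2288 ⇒ -0.23
Pr(exercise) under Q = N(d₂) = 0.4090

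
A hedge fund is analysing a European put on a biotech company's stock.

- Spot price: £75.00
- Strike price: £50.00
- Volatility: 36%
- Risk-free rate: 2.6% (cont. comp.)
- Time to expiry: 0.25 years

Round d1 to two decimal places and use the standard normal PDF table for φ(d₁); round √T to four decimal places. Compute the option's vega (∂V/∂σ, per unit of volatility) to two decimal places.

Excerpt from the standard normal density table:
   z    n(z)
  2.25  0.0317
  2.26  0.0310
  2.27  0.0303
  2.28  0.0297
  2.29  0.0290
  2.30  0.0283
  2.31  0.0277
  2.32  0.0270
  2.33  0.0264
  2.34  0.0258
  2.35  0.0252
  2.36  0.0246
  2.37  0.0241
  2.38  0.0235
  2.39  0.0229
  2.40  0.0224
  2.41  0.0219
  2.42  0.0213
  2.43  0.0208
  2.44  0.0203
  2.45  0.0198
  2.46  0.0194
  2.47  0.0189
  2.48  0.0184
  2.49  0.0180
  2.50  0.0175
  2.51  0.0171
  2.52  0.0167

0.88

σ√T = 0.36·√0.25 = 0.1800
ln(S/K) + (r + σ²/2)T = ln(75/50) + (0.026 + 0.36²/2)·0.25 = 0.4055 + 0.0227 = 0.4282
d₁ = 0.4282 / 0.1800 = 2.3787 → 2.38
√T = √0.25 = 0.5000
φ(d₁) = φ(2.38) = 0.0235
vega = S·φ(d₁)·√T = 75·0.0235·0.5000 = 0.8812
(The call has the same vega.)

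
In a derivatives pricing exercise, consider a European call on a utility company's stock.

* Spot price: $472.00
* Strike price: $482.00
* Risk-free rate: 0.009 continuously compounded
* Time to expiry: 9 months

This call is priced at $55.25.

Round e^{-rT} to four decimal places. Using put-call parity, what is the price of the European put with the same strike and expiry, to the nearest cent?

$62.02

e^(−rT) = e^(−0.009·0.75) = 0.9933
Put-call parity: C − P = S − K·e^(−rT) = 472 − 482·0.9933 = 472 − 478.7706 = -6.7706
P = C − (C − P) = 55.25 − (-6.7706) = 62.0206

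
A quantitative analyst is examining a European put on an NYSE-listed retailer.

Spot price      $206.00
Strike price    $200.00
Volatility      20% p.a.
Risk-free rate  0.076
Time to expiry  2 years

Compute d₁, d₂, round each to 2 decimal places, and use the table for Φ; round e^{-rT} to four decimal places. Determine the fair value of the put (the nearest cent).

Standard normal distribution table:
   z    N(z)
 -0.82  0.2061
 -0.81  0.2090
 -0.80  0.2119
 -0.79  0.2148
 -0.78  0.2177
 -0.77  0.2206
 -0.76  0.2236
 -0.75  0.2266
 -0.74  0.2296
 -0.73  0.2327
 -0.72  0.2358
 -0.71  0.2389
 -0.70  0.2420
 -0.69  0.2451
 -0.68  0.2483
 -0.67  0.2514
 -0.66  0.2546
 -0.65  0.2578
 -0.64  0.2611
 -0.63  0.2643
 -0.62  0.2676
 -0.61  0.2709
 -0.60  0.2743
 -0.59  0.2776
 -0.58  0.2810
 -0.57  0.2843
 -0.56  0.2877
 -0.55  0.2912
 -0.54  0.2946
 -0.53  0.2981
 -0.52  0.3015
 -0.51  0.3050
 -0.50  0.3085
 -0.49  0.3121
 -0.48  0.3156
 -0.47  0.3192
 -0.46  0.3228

σ√T = 0.2·√2 = 0.2828
d₁ = [ln(206/200) + (0.076 + ½·0.2²)·2] / (σ√T) = (0.0296 + 0.1920) / 0.2828 = 0.7833 which rounds to 0.78
d₂ = 0.7833 − 0.2828 = 0.5005 which rounds to 0.50
exp(−rT) = exp(−0.076·2) = 0.8590
N(−d₂) = N(-0.50) = 0.3085;  N(−d₁) = N(-0.78) = 0.2177
P = 200·0.8590·0.3085 − 206·0.2177 = 53.0003 − 44.8462 = 8.1541

$8.15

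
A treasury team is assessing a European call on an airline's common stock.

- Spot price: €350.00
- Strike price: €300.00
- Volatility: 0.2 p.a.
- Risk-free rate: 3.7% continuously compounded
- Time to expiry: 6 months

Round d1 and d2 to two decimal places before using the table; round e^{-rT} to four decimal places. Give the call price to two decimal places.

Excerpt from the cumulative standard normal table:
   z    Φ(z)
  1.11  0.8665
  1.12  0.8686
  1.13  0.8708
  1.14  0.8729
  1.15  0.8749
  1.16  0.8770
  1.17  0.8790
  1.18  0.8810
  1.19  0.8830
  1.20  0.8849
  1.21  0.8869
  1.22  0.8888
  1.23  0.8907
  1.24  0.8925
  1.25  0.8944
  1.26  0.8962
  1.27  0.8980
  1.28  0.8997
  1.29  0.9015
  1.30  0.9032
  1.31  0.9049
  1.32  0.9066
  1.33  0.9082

T = 0.5;  σ√T = 0.1414
d₁ = [ln(350/300) + (0.037 + 0.2²/2)·0.5] / 0.1414 = [0.1542 + 0.0285] / 0.1414 = 1.2915 → 1.29
d₂ = d₁ − σ√T = 1.2915 − 0.1414 = 1.1501 → 1.15
exp(−rT) = exp(−0.037·0.5) = 0.9817
N(d₁) = N(1.29) = 0.9015;  N(d₂) = N(1.15) = 0.8749
C = 350·0.9015 − 300·0.9817·0.8749 = 315.5250 − 257.6668 = 57.8582

€57.86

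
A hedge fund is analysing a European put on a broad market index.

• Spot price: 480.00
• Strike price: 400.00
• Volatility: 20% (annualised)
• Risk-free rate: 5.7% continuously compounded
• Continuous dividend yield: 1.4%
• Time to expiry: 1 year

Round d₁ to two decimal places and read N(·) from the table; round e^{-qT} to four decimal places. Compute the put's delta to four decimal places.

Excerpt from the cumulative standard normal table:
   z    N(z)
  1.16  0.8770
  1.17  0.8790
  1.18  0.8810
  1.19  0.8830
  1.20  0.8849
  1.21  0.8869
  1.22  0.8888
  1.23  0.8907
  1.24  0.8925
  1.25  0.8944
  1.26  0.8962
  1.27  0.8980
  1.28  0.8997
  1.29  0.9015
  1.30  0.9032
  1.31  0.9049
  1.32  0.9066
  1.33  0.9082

σ√T = 0.2 × 1.0000 = 0.2000
d₁ = [ln(480/400) + (0.057 − 0.014 + 0.2²/2)·1] / 0.2000 = [0.1823 + 0.0630] / 0.2000 = 1.2266 which rounds to 1.23
N(d₁) = N(1.23) = 0.8907
Δ_put = exp(−qT)·(N(d₁) − 1) = 0.9861·(0.8907 − 1) = -0.1078

-0.1078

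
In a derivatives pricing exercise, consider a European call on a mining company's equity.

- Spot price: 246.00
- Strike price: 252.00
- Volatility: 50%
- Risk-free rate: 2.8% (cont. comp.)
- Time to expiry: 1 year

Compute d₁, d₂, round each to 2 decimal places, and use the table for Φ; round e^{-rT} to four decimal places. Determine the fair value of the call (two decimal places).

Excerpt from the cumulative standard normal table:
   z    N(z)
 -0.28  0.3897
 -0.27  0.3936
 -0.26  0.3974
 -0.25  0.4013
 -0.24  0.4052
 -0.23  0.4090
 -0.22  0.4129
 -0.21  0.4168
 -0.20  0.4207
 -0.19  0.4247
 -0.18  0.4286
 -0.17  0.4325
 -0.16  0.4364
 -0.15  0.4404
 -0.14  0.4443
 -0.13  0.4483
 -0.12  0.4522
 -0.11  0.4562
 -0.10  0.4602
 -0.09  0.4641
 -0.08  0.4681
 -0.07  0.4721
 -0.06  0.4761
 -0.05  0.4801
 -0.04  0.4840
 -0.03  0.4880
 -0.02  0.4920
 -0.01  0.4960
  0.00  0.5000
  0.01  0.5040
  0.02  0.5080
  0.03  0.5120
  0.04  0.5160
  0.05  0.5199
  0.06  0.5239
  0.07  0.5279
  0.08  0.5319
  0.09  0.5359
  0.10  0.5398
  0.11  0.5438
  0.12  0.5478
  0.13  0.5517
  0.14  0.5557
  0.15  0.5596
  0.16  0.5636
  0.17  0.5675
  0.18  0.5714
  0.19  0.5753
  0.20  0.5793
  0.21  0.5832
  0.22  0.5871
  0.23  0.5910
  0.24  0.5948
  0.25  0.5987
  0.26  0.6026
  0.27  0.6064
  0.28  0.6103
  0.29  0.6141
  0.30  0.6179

48.95

T = 1;  σ√T = 0.5000
d₁ = [ln(246/252) + (0.028 + 0.5²/2)·1] / 0.5000 = [-0.0241 + 0.1530] / 0.5000 = 0.2578 → 0.26
d₂ = d₁ − σ√T = 0.2578 − 0.5000 = -0.2422 → -0.24
exp(−rT) = exp(−0.028·1) = 0.9724
N(d₁) = N(0.26) = 0.6026;  N(d₂) = N(-0.24) = 0.4052
C = 246·0.6026 − 252·0.9724·0.4052 = 148.2396 − 99.2922 = 48.9474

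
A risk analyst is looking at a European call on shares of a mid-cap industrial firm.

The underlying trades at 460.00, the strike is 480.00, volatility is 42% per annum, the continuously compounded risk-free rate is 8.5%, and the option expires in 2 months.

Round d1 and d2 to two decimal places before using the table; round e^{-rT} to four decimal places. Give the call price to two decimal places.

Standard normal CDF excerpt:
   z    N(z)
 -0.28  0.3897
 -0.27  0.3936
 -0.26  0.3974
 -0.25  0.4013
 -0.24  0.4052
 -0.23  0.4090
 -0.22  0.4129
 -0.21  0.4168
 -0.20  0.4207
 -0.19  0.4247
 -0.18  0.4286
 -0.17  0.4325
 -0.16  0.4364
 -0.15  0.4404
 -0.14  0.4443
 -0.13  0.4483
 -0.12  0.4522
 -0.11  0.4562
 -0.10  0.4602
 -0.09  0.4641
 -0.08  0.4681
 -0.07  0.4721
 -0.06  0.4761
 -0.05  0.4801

σ√T = 0.42 × 0.4082 = 0.1715
d₁ = [ln(460/480) + (0.085 + ½·0.42²)·0.1667] / (σ√T) = (-0.0426 + 0.0289) / 0.1715 = -0.0799 → -0.08
d₂ = -0.0799 − 0.1715 = -0.2513 → -0.25
exp(−rT) = exp(−0.085·0.1667) = 0.9859
N(d₁) = N(-0.08) = 0.4681;  N(d₂) = N(-0.25) = 0.4013
C = 460·0.4681 − 480·0.9859·0.4013 = 215.3260 − 189.9080 = 25.4180

25.42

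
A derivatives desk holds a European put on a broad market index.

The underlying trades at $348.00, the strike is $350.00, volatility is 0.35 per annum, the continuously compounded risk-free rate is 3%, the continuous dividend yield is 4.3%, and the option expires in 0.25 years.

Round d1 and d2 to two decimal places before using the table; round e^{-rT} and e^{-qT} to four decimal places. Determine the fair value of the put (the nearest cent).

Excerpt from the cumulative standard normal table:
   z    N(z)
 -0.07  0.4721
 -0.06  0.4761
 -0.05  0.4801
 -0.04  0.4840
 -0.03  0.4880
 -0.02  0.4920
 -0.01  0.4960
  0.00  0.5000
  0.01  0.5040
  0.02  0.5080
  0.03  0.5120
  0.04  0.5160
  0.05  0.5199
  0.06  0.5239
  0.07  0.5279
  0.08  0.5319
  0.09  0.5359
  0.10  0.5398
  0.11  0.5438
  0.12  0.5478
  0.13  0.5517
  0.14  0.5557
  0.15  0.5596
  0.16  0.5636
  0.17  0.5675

$26.41

σ√T = 0.35 × 0.5000 = 0.1750
d₁ = [ln(348/350) + (0.03 − 0.043 + 0.35²/2)·0.25] / 0.1750 = [-0.0057 + 0.0121] / 0.1750 = 0.0362 → 0.04
d₂ = d₁ − σ√T = 0.0362 − 0.1750 = -0.1388 → -0.14
e^(−qT) = e^(−0.043·0.25) = 0.9893;  e^(−rT) = e^(−0.03·0.25) = 0.9925
N(−d₂) = N(0.14) = 0.5557;  N(−d₁) = N(-0.04) = 0.4840
P = 350·0.9925·0.5557 − 348·0.9893·0.4840 = 193.0363 − 166.6298 = 26.4065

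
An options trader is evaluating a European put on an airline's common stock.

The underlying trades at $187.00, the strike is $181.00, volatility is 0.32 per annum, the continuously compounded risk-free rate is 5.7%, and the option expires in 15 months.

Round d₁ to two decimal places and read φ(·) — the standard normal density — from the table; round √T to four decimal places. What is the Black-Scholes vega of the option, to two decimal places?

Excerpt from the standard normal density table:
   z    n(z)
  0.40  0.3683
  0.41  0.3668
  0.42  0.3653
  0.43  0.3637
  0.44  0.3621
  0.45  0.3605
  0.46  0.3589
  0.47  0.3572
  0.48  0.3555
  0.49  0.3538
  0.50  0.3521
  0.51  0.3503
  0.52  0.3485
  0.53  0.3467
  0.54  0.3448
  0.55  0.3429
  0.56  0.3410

T = 1.25;  σ√T = 0.3578
ln(S/K) + (r + σ²/2)T = ln(187/181) + (0.057 + 0.32²/2)·1.25 = 0.0326 + 0.1353 = 0.1679
d₁ = 0.1679 / 0.3578 = 0.4692 ⇒ 0.47
√T = √1.25 = 1.1180
φ(d₁) = φ(0.47) = 0.3572
vega = S·φ(d₁)·√T = 187·0.3572·1.1180 = 74.6784

74.68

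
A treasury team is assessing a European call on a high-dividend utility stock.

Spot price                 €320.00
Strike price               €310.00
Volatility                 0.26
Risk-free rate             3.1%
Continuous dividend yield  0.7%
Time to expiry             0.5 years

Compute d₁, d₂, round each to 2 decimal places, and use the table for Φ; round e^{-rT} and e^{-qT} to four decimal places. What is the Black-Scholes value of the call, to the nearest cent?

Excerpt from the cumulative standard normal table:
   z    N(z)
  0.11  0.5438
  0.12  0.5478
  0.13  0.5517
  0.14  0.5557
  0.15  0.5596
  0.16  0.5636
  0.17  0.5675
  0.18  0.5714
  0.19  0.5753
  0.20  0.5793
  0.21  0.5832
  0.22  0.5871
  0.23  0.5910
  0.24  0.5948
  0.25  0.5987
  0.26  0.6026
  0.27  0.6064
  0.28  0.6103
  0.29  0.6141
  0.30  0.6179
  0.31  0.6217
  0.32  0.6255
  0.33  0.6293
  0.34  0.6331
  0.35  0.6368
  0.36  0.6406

T = 0.5;  σ√T = 0.1838
d₁ = [ln(320/310) + (0.031 − 0.007 + 0.26²/2)·0.5] / 0.1838 = [0.0317 + 0.0289] / 0.1838 = 0.3299 ≈ 0.33
d₂ = d₁ − σ√T = 0.3299 − 0.1838 = 0.1460 ≈ 0.15
e^(−qT) = e^(−0.007·0.5) = 0.9965;  e^(−rT) = e^(−0.031·0.5) = 0.9846
N(d₁) = N(0.33) = 0.6293;  N(d₂) = N(0.15) = 0.5596
C = 320·0.9965·0.6293 − 310·0.9846·0.5596 = 200.6712 − 170.8045 = 29.8667

€29.87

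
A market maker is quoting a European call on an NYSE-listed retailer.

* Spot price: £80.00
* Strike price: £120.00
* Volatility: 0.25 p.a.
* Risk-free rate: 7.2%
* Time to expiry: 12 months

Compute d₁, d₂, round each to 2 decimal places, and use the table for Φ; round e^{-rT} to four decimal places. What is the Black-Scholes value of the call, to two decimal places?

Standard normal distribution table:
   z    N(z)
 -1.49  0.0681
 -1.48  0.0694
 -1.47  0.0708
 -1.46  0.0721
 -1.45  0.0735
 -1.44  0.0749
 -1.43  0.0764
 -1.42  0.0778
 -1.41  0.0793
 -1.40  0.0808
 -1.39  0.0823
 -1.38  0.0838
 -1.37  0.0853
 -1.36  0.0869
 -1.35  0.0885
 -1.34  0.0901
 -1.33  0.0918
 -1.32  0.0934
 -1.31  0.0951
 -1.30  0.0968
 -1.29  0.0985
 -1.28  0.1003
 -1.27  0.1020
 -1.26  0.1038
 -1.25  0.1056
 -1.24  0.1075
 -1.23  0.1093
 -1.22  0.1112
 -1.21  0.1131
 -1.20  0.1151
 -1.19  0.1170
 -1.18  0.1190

£1.00

σ√T = 0.25 × 1.0000 = 0.2500
ln(S/K) + (r + σ²/2)T = ln(80/120) + (0.072 + 0.25²/2)·1 = -0.4055 + 0.1032 = -0.3022
d₁ = -0.3022 / 0.2500 = -1.2089 → -1.21
d₂ = d₁ − σ√T = -1.2089 − 0.2500 = -1.4589 → -1.46
exp(−rT) = exp(−0.072·1) = 0.9305
N(d₁) = N(-1.21) = 0.1131;  N(d₂) = N(-1.46) = 0.0721
C = 80·0.1131 − 120·0.9305·0.0721 = 9.0480 − 8.0507 = 0.9973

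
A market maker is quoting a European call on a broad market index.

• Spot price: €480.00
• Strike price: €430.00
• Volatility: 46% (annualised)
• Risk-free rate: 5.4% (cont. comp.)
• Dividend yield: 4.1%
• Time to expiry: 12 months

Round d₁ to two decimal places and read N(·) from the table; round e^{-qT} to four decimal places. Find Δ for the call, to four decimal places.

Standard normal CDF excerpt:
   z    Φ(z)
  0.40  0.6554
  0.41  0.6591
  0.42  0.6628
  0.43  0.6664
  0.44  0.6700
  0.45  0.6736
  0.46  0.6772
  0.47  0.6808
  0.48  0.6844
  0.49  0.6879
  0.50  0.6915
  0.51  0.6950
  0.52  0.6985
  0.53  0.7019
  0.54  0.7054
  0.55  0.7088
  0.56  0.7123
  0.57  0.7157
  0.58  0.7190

0.6637

T = 1;  σ√T = 0.4600
d₁ = [ln(480/430) + (0.054 − 0.041 + 0.46²/2)·1] / 0.4600 = [0.1100 + 0.1188] / 0.4600 = 0.4974 ⇒ 0.50
N(d₁) = N(0.50) = 0.6915
Δ_call = exp(−qT)·N(d₁) = 0.9598·0.6915 = 0.6637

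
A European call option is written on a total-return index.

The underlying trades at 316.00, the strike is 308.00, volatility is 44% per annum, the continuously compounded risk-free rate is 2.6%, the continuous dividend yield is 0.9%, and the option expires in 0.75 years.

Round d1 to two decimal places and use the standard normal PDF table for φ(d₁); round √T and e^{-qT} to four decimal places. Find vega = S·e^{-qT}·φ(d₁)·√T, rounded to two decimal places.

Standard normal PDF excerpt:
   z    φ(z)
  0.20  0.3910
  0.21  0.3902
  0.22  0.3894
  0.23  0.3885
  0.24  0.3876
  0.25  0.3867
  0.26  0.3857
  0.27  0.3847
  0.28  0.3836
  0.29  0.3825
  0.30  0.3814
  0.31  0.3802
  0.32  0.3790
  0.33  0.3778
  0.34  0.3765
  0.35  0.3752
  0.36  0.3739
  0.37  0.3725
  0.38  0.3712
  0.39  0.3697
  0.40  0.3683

103.97

σ√T = 0.44·√0.75 = 0.3811
d₁ = [ln(316/308) + (0.026 − 0.009 + ½·0.44²)·0.75] / (σ√T) = (0.0256 + 0.0853) / 0.3811 = 0.2913 ≈ 0.29
√T = √0.75 = 0.8660
φ(d₁) = φ(0.29) = 0.3825
exp(−qT) = exp(−0.009·0.75) = 0.9933
vega = S·exp(−qT)·φ(d₁)·√T = 316·0.9933·0.3825·0.8660 = 103.9721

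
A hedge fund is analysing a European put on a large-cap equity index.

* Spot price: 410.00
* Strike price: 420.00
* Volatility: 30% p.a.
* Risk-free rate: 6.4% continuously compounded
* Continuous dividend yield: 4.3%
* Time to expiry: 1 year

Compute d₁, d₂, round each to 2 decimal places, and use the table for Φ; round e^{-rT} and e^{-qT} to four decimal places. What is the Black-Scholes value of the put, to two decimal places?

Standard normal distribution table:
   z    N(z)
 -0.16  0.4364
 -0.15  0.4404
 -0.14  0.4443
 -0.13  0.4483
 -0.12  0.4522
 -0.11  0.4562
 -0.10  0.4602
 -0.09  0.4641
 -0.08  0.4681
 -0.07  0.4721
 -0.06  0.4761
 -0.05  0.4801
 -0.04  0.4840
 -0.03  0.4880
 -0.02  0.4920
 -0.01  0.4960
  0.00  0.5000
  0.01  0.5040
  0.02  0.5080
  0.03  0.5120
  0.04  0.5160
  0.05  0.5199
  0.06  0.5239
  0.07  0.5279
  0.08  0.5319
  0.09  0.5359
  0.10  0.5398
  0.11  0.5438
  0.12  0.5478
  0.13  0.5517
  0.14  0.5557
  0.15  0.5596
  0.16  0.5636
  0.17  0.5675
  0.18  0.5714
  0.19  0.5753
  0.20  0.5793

47.54

T = 1;  σ√T = 0.3000
d₁ = [ln(410/420) + (0.064 − 0.043 + ½·0.3²)·1] / (σ√T) = (-0.0241 + 0.0660) / 0.3000 = 0.1397 which rounds to 0.14
d₂ = 0.1397 − 0.3000 = -0.1603 which rounds to -0.16
exp(−qT) = exp(−0.043·1) = 0.9579;  exp(−rT) = exp(−0.064·1) = 0.9380
P = 420·0.9380·N(0.16) − 410·0.9579·N(-0.14) = 420·0.9380·0.5636 − 410·0.9579·0.4443 = 222.0359 − 174.4939 = 47.5419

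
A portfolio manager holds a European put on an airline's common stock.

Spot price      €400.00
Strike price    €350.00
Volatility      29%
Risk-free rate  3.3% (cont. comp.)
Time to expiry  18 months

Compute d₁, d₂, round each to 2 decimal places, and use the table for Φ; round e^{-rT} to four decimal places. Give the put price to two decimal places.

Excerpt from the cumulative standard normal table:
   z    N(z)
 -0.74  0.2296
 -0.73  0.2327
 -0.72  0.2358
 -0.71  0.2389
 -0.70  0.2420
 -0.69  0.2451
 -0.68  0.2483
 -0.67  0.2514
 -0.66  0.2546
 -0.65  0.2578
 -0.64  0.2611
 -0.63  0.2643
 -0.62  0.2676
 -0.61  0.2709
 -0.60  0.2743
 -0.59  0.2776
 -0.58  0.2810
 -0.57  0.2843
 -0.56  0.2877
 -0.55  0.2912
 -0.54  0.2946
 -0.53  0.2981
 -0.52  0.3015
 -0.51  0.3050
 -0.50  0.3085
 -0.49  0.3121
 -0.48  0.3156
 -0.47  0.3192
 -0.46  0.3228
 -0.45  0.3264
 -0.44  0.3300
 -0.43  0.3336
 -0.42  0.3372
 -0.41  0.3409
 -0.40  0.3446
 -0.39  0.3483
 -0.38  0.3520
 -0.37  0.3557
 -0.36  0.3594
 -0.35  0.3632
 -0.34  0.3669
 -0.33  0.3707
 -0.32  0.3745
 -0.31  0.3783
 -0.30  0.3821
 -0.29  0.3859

σ√T = 0.29 × 1.2247 = 0.3552
d₁ = [ln(400/350) + (0.033 + 0.29²/2)·1.5] / 0.3552 = [0.1335 + 0.1126] / 0.3552 = 0.6929 which rounds to 0.69
d₂ = d₁ − σ√T = 0.6929 − 0.3552 = 0.3377 which rounds to 0.34
e^(−rT) = e^(−0.033·1.5) = 0.9517
N(−d₂) = N(-0.34) = 0.3669;  N(−d₁) = N(-0.69) = 0.2451
P = 350·0.9517·0.3669 − 400·0.2451 = 122.2126 − 98.0400 = 24.1726

€24.17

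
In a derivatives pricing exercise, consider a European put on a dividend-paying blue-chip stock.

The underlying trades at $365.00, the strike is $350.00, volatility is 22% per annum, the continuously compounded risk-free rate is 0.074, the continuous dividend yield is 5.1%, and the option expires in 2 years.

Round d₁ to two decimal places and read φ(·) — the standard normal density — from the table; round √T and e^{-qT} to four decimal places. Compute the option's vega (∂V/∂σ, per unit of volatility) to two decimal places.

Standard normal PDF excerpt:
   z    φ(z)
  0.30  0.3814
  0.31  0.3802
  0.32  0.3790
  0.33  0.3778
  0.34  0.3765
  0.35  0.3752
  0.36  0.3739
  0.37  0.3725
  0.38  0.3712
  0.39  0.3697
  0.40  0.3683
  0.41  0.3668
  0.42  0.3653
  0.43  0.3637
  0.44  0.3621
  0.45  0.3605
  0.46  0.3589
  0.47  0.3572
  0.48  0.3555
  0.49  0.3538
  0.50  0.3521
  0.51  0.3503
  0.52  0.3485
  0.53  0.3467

168.78

σ√T = 0.22 × 1.4142 = 0.3111
d₁ = [ln(365/350) + (0.074 − 0.051 + ½·0.22²)·2] / (σ√T) = (0.0420 + 0.0944) / 0.3111 = 0.4383 ⇒ 0.44
√T = √2 = 1.4142
φ(d₁) = φ(0.44) = 0.3621
e^(−qT) = e^(−0.051·2) = 0.9030
vega = S·e^(−qT)·φ(d₁)·√T = 365·0.9030·0.3621·1.4142 = 168.7796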